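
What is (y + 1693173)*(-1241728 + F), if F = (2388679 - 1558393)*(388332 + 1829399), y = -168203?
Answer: 2808003142497669860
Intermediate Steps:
F = 1841351001066 (F = 830286*2217731 = 1841351001066)
(y + 1693173)*(-1241728 + F) = (-168203 + 1693173)*(-1241728 + 1841351001066) = 1524970*1841349759338 = 2808003142497669860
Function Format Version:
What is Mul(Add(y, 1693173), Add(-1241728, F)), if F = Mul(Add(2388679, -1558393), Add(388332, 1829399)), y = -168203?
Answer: 2808003142497669860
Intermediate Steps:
F = 1841351001066 (F = Mul(830286, 2217731) = 1841351001066)
Mul(Add(y, 1693173), Add(-1241728, F)) = Mul(Add(-168203, 1693173), Add(-1241728, 1841351001066)) = Mul(1524970, 1841349759338) = 2808003142497669860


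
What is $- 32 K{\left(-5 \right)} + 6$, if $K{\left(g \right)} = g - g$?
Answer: $6$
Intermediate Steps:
$K{\left(g \right)} = 0$
$- 32 K{\left(-5 \right)} + 6 = \left(-32\right) 0 + 6 = 0 + 6 = 6$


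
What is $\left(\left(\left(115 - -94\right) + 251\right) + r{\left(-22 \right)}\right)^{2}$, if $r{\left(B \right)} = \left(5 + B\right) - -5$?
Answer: $200704$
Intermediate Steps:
$r{\left(B \right)} = 10 + B$ ($r{\left(B \right)} = \left(5 + B\right) + 5 = 10 + B$)
$\left(\left(\left(115 - -94\right) + 251\right) + r{\left(-22 \right)}\right)^{2} = \left(\left(\left(115 - -94\right) + 251\right) + \left(10 - 22\right)\right)^{2} = \left(\left(\left(115 + 94\right) + 251\right) - 12\right)^{2} = \left(\left(209 + 251\right) - 12\right)^{2} = \left(460 - 12\right)^{2} = 448^{2} = 200704$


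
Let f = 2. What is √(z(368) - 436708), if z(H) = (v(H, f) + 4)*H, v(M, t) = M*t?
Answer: 2*I*√41097 ≈ 405.45*I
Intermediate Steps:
z(H) = H*(4 + 2*H) (z(H) = (H*2 + 4)*H = (2*H + 4)*H = (4 + 2*H)*H = H*(4 + 2*H))
√(z(368) - 436708) = √(2*368*(2 + 368) - 436708) = √(2*368*370 - 436708) = √(272320 - 436708) = √(-164388) = 2*I*√41097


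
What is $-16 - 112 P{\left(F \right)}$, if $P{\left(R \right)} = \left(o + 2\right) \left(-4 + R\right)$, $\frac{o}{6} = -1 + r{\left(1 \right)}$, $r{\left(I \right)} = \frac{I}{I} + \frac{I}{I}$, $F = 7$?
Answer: $-2704$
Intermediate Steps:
$r{\left(I \right)} = 2$ ($r{\left(I \right)} = 1 + 1 = 2$)
$o = 6$ ($o = 6 \left(-1 + 2\right) = 6 \cdot 1 = 6$)
$P{\left(R \right)} = -32 + 8 R$ ($P{\left(R \right)} = \left(6 + 2\right) \left(-4 + R\right) = 8 \left(-4 + R\right) = -32 + 8 R$)
$-16 - 112 P{\left(F \right)} = -16 - 112 \left(-32 + 8 \cdot 7\right) = -16 - 112 \left(-32 + 56\right) = -16 - 2688 = -2704$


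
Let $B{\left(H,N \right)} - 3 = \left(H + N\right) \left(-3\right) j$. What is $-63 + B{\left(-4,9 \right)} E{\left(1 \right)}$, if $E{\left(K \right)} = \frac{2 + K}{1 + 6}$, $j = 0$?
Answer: $- \frac{432}{7} \approx -61.714$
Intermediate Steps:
$E{\left(K \right)} = \frac{2}{7} + \frac{K}{7}$ ($E{\left(K \right)} = \frac{2 + K}{7} = \left(2 + K\right) \frac{1}{7} = \frac{2}{7} + \frac{K}{7}$)
$B{\left(H,N \right)} = 3$ ($B{\left(H,N \right)} = 3 + \left(H + N\right) \left(-3\right) 0 = 3 + \left(- 3 H - 3 N\right) 0 = 3 + 0 = 3$)
$-63 + B{\left(-4,9 \right)} E{\left(1 \right)} = -63 + 3 \left(\frac{2}{7} + \frac{1}{7} \cdot 1\right) = -63 + 3 \left(\frac{2}{7} + \frac{1}{7}\right) = -63 + 3 \cdot \frac{3}{7} = -63 + \frac{9}{7} = - \frac{432}{7}$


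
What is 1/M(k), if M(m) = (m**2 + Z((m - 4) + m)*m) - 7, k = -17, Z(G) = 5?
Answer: 1/197 ≈ 0.0050761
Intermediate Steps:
M(m) = -7 + m**2 + 5*m (M(m) = (m**2 + 5*m) - 7 = -7 + m**2 + 5*m)
1/M(k) = 1/(-7 + (-17)**2 + 5*(-17)) = 1/(-7 + 289 - 85) = 1/197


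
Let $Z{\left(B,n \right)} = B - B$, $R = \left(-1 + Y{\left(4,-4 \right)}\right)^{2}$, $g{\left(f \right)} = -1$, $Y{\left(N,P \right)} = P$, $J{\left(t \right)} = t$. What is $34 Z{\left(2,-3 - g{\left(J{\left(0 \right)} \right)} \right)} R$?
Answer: $0$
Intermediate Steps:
$R = 25$ ($R = \left(-1 - 4\right)^{2} = \left(-5\right)^{2} = 25$)
$Z{\left(B,n \right)} = 0$
$34 Z{\left(2,-3 - g{\left(J{\left(0 \right)} \right)} \right)} R = 34 \cdot 0 \cdot 25 = 0 \cdot 25 = 0$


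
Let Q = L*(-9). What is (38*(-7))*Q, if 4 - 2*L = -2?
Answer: 7182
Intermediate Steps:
L = 3 (L = 2 - ½*(-2) = 2 + 1 = 3)
Q = -27 (Q = 3*(-9) = -27)
(38*(-7))*Q = (38*(-7))*(-27) = -266*(-27) = 7182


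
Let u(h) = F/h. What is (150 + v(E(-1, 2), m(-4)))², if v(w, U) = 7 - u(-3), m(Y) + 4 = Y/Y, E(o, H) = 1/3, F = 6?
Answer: 25281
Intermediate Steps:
E(o, H) = ⅓
m(Y) = -3 (m(Y) = -4 + Y/Y = -4 + 1 = -3)
u(h) = 6/h
v(w, U) = 9 (v(w, U) = 7 - 6/(-3) = 7 - 6*(-1)/3 = 7 - 1*(-2) = 7 + 2 = 9)
(150 + v(E(-1, 2), m(-4)))² = (150 + 9)² = 159² = 25281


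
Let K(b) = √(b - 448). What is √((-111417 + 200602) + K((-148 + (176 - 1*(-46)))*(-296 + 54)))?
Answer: √(89185 + 2*I*√4589) ≈ 298.64 + 0.227*I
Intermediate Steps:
K(b) = √(-448 + b)
√((-111417 + 200602) + K((-148 + (176 - 1*(-46)))*(-296 + 54))) = √((-111417 + 200602) + √(-448 + (-148 + (176 - 1*(-46)))*(-296 + 54))) = √(89185 + √(-448 + (-148 + (176 + 46))*(-242))) = √(89185 + √(-448 + (-148 + 222)*(-242))) = √(89185 + √(-448 + 74*(-242))) = √(89185 + √(-448 - 17908)) = √(89185 + √(-18356)) = √(89185 + 2*I*√4589)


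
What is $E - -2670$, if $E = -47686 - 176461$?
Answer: $-221477$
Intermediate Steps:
$E = -224147$ ($E = -47686 - 176461 = -224147$)
$E - -2670 = -224147 - -2670 = -224147 + 2670 = -221477$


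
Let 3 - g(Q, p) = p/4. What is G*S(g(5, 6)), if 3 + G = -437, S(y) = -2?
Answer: 880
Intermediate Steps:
g(Q, p) = 3 - p/4
G = -440 (G = -3 - 437 = -440)
G*S(g(5, 6)) = -440*(-2) = 880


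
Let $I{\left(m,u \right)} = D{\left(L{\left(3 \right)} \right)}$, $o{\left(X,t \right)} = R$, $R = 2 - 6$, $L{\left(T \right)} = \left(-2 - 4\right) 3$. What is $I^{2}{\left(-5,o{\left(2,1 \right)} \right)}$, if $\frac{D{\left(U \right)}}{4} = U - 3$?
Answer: $7056$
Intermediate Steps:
$L{\left(T \right)} = -18$ ($L{\left(T \right)} = \left(-6\right) 3 = -18$)
$R = -4$ ($R = 2 - 6 = -4$)
$D{\left(U \right)} = -12 + 4 U$ ($D{\left(U \right)} = 4 \left(U - 3\right) = 4 \left(-3 + U\right) = -12 + 4 U$)
$o{\left(X,t \right)} = -4$
$I{\left(m,u \right)} = -84$ ($I{\left(m,u \right)} = -12 + 4 \left(-18\right) = -12 - 72 = -84$)
$I^{2}{\left(-5,o{\left(2,1 \right)} \right)} = \left(-84\right)^{2} = 7056$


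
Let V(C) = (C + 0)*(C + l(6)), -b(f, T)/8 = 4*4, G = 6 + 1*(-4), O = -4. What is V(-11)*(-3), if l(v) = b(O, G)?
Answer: -4587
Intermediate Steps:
G = 2 (G = 6 - 4 = 2)
b(f, T) = -128 (b(f, T) = -32*4 = -8*16 = -128)
l(v) = -128
V(C) = C*(-128 + C) (V(C) = (C + 0)*(C - 128) = C*(-128 + C))
V(-11)*(-3) = -11*(-128 - 11)*(-3) = -11*(-139)*(-3) = 1529*(-3) = -4587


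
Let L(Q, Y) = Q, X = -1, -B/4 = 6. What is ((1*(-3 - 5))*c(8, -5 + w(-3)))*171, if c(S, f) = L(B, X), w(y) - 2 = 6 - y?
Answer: 32832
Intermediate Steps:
B = -24 (B = -4*6 = -24)
w(y) = 8 - y (w(y) = 2 + (6 - y) = 8 - y)
c(S, f) = -24
((1*(-3 - 5))*c(8, -5 + w(-3)))*171 = ((1*(-3 - 5))*(-24))*171 = ((1*(-8))*(-24))*171 = -8*(-24)*171 = 192*171 = 32832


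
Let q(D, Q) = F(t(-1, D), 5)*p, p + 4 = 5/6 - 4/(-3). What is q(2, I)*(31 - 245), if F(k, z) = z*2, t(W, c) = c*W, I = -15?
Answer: 11770/3 ≈ 3923.3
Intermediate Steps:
t(W, c) = W*c
F(k, z) = 2*z
p = -11/6 (p = -4 + (5/6 - 4/(-3)) = -4 + (5*(⅙) - 4*(-⅓)) = -4 + (⅚ + 4/3) = -4 + 13/6 = -11/6 ≈ -1.8333)
q(D, Q) = -55/3 (q(D, Q) = (2*5)*(-11/6) = 10*(-11/6) = -55/3)
q(2, I)*(31 - 245) = -55*(31 - 245)/3 = -55/3*(-214) = 11770/3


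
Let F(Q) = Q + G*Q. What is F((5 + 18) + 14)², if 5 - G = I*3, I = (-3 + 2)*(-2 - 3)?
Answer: 110889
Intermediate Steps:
I = 5 (I = -1*(-5) = 5)
G = -10 (G = 5 - 5*3 = 5 - 1*15 = 5 - 15 = -10)
F(Q) = -9*Q (F(Q) = Q - 10*Q = -9*Q)
F((5 + 18) + 14)² = (-9*((5 + 18) + 14))² = (-9*(23 + 14))² = (-9*37)² = (-333)² = 110889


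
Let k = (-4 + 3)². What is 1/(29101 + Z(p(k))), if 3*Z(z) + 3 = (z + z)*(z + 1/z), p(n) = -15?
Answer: 3/87752 ≈ 3.4187e-5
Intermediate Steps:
k = 1 (k = (-1)² = 1)
Z(z) = -1 + 2*z*(z + 1/z)/3 (Z(z) = -1 + ((z + z)*(z + 1/z))/3 = -1 + ((2*z)*(z + 1/z))/3 = -1 + (2*z*(z + 1/z))/3 = -1 + 2*z*(z + 1/z)/3)
1/(29101 + Z(p(k))) = 1/(29101 + (-⅓ + (⅔)*(-15)²)) = 1/(29101 + (-⅓ + (⅔)*225)) = 1/(29101 + (-⅓ + 150)) = 1/(29101 + 449/3) = 1/(87752/3) = 3/87752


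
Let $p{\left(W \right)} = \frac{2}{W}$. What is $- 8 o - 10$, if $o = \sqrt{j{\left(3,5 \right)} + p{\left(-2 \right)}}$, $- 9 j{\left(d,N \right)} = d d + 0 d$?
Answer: $-10 - 8 i \sqrt{2} \approx -10.0 - 11.314 i$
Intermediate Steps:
$j{\left(d,N \right)} = - \frac{d^{2}}{9}$ ($j{\left(d,N \right)} = - \frac{d d + 0 d}{9} = - \frac{d^{2} + 0}{9} = - \frac{d^{2}}{9}$)
$o = i \sqrt{2}$ ($o = \sqrt{- \frac{3^{2}}{9} + \frac{2}{-2}} = \sqrt{\left(- \frac{1}{9}\right) 9 + 2 \left(- \frac{1}{2}\right)} = \sqrt{-1 - 1} = \sqrt{-2} = i \sqrt{2} \approx 1.4142 i$)
$- 8 o - 10 = - 8 i \sqrt{2} - 10 = -10 - 8 i \sqrt{2}$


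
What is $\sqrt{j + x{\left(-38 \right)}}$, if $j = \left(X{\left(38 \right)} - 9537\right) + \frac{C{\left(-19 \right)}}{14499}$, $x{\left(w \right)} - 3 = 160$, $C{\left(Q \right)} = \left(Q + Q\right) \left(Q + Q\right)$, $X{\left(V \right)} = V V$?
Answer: $\frac{i \sqrt{20580637054}}{1611} \approx 89.05 i$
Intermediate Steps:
$X{\left(V \right)} = V^{2}$
$C{\left(Q \right)} = 4 Q^{2}$ ($C{\left(Q \right)} = 2 Q 2 Q = 4 Q^{2}$)
$x{\left(w \right)} = 163$ ($x{\left(w \right)} = 3 + 160 = 163$)
$j = - \frac{117338963}{14499}$ ($j = \left(38^{2} - 9537\right) + \frac{4 \left(-19\right)^{2}}{14499} = \left(1444 - 9537\right) + 4 \cdot 361 \cdot \frac{1}{14499} = -8093 + 1444 \cdot \frac{1}{14499} = -8093 + \frac{1444}{14499} = - \frac{117338963}{14499} \approx -8092.9$)
$\sqrt{j + x{\left(-38 \right)}} = \sqrt{- \frac{117338963}{14499} + 163} = \sqrt{- \frac{114975626}{14499}} = \frac{i \sqrt{20580637054}}{1611}$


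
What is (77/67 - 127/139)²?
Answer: 4813636/86731969 ≈ 0.055500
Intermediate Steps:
(77/67 - 127/139)² = (2194/9313)² = 4813636/86731969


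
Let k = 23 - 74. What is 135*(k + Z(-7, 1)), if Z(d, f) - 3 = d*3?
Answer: -9315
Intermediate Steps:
k = -51
Z(d, f) = 3 + 3*d (Z(d, f) = 3 + d*3 = 3 + 3*d)
135*(k + Z(-7, 1)) = 135*(-51 + (3 + 3*(-7))) = 135*(-51 + (3 - 21)) = 135*(-51 - 18) = 135*(-69) = -9315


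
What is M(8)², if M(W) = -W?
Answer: 64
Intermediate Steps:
M(8)² = (-1*8)² = (-8)² = 64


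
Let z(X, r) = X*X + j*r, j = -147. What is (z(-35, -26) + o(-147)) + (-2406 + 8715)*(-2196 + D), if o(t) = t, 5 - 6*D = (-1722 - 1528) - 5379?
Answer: -4771013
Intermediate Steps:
D = 1439 (D = ⅚ - ((-1722 - 1528) - 5379)/6 = ⅚ - (-3250 - 5379)/6 = ⅚ - ⅙*(-8629) = ⅚ + 8629/6 = 1439)
z(X, r) = X² - 147*r (z(X, r) = X*X - 147*r = X² - 147*r)
(z(-35, -26) + o(-147)) + (-2406 + 8715)*(-2196 + D) = (((-35)² - 147*(-26)) - 147) + (-2406 + 8715)*(-2196 + 1439) = ((1225 + 3822) - 147) + 6309*(-757) = (5047 - 147) - 4775913 = 4900 - 4775913 = -4771013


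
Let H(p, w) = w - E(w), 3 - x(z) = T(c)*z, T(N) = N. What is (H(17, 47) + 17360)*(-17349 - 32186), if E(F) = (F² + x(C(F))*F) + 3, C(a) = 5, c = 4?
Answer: -792262790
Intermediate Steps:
x(z) = 3 - 4*z
E(F) = 3 + F² - 17*F (E(F) = (F² + (3 - 4*5)*F) + 3 = (F² + (3 - 20)*F) + 3 = (F² - 17*F) + 3 = 3 + F² - 17*F)
H(p, w) = -3 - w² + 18*w (H(p, w) = w - (3 + w² - 17*w) = w + (-3 - w² + 17*w) = -3 - w² + 18*w)
(H(17, 47) + 17360)*(-17349 - 32186) = ((-3 - 1*47² + 18*47) + 17360)*(-17349 - 32186) = ((-3 - 1*2209 + 846) + 17360)*(-49535) = ((-3 - 2209 + 846) + 17360)*(-49535) = (-1366 + 17360)*(-49535) = 15994*(-49535) = -792262790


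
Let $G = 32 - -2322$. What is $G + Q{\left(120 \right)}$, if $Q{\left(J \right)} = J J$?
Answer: $16754$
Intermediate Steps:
$Q{\left(J \right)} = J^{2}$
$G = 2354$ ($G = 32 + 2322 = 2354$)
$G + Q{\left(120 \right)} = 2354 + 120^{2} = 2354 + 14400 = 16754$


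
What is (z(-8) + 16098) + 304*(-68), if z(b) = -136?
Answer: -4710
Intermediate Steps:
(z(-8) + 16098) + 304*(-68) = (-136 + 16098) + 304*(-68) = 15962 - 20672 = -4710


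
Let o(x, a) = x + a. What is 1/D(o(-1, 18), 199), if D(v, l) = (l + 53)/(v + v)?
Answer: 17/126 ≈ 0.13492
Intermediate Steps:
o(x, a) = a + x
D(v, l) = (53 + l)/(2*v) (D(v, l) = (53 + l)/((2*v)) = (53 + l)*(1/(2*v)) = (53 + l)/(2*v))
1/D(o(-1, 18), 199) = 1/((53 + 199)/(2*(18 - 1))) = 1/((½)*252/17) = 1/((½)*(1/17)*252) = 1/(126/17) = 17/126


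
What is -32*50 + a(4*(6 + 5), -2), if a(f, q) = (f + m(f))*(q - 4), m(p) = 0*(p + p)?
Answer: -1864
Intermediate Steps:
m(p) = 0 (m(p) = 0*(2*p) = 0)
a(f, q) = f*(-4 + q) (a(f, q) = (f + 0)*(q - 4) = f*(-4 + q))
-32*50 + a(4*(6 + 5), -2) = -32*50 + (4*(6 + 5))*(-4 - 2) = -1600 + (4*11)*(-6) = -1600 + 44*(-6) = -1600 - 264 = -1864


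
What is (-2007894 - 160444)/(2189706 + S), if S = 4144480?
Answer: -1084169/3167093 ≈ -0.34232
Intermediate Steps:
(-2007894 - 160444)/(2189706 + S) = (-2007894 - 160444)/(2189706 + 4144480) = -2168338/6334186 = -2168338*1/6334186 = -1084169/3167093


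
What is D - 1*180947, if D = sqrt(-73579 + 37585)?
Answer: -180947 + I*sqrt(35994) ≈ -1.8095e+5 + 189.72*I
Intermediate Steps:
D = I*sqrt(35994) (D = sqrt(-35994) = I*sqrt(35994) ≈ 189.72*I)
D - 1*180947 = I*sqrt(35994) - 1*180947 = I*sqrt(35994) - 180947 = -180947 + I*sqrt(35994)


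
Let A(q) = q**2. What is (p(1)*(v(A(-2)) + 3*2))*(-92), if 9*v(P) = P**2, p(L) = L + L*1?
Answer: -12880/9 ≈ -1431.1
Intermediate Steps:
p(L) = 2*L (p(L) = L + L = 2*L)
v(P) = P**2/9
(p(1)*(v(A(-2)) + 3*2))*(-92) = ((2*1)*(((-2)**2)**2/9 + 3*2))*(-92) = (2*((1/9)*4**2 + 6))*(-92) = (2*((1/9)*16 + 6))*(-92) = (2*(16/9 + 6))*(-92) = (2*(70/9))*(-92) = (140/9)*(-92) = -12880/9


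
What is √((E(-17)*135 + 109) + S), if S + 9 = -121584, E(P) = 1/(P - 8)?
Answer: I*√3037235/5 ≈ 348.55*I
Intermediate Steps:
E(P) = 1/(-8 + P)
S = -121593 (S = -9 - 121584 = -121593)
√((E(-17)*135 + 109) + S) = √((135/(-8 - 17) + 109) - 121593) = √((135/(-25) + 109) - 121593) = √((-1/25*135 + 109) - 121593) = √((-27/5 + 109) - 121593) = √(518/5 - 121593) = √(-607447/5) = I*√3037235/5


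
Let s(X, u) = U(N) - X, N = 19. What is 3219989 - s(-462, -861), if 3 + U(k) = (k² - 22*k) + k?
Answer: 3219568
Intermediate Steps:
U(k) = -3 + k² - 21*k (U(k) = -3 + ((k² - 22*k) + k) = -3 + (k² - 21*k) = -3 + k² - 21*k)
s(X, u) = -41 - X (s(X, u) = (-3 + 19² - 21*19) - X = (-3 + 361 - 399) - X = -41 - X)
3219989 - s(-462, -861) = 3219989 - (-41 - 1*(-462)) = 3219989 - (-41 + 462) = 3219989 - 1*421 = 3219989 - 421 = 3219568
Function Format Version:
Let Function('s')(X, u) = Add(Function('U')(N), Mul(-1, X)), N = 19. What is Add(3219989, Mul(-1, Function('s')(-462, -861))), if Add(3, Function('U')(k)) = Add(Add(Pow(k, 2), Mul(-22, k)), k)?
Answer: 3219568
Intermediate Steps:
Function('U')(k) = Add(-3, Pow(k, 2), Mul(-21, k)) (Function('U')(k) = Add(-3, Add(Add(Pow(k, 2), Mul(-22, k)), k)) = Add(-3, Add(Pow(k, 2), Mul(-21, k))) = Add(-3, Pow(k, 2), Mul(-21, k)))
Function('s')(X, u) = Add(-41, Mul(-1, X)) (Function('s')(X, u) = Add(Add(-3, Pow(19, 2), Mul(-21, 19)), Mul(-1, X)) = Add(Add(-3, 361, -399), Mul(-1, X)) = Add(-41, Mul(-1, X)))
Add(3219989, Mul(-1, Function('s')(-462, -861))) = Add(3219989, Mul(-1, Add(-41, Mul(-1, -462)))) = Add(3219989, Mul(-1, Add(-41, 462))) = Add(3219989, Mul(-1, 421)) = Add(3219989, -421) = 3219568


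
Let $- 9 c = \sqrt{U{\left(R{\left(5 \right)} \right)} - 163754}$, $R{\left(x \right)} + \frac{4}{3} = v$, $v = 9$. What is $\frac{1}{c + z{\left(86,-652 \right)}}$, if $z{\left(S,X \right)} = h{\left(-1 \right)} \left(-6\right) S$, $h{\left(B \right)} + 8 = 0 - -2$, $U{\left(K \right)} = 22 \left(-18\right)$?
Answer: $\frac{125388}{388283323} + \frac{315 i \sqrt{134}}{776566646} \approx 0.00032293 + 4.6955 \cdot 10^{-6} i$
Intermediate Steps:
$R{\left(x \right)} = \frac{23}{3}$ ($R{\left(x \right)} = - \frac{4}{3} + 9 = \frac{23}{3}$)
$U{\left(K \right)} = -396$
$h{\left(B \right)} = -6$ ($h{\left(B \right)} = -8 + \left(0 - -2\right) = -8 + \left(0 + 2\right) = -8 + 2 = -6$)
$c = - \frac{35 i \sqrt{134}}{9}$ ($c = - \frac{\sqrt{-396 - 163754}}{9} = - \frac{\sqrt{-164150}}{9} = - \frac{35 i \sqrt{134}}{9} \approx - 45.017 i$)
$z{\left(S,X \right)} = 36 S$ ($z{\left(S,X \right)} = \left(-6\right) \left(-6\right) S = 36 S$)
$\frac{1}{c + z{\left(86,-652 \right)}} = \frac{1}{- \frac{35 i \sqrt{134}}{9} + 36 \cdot 86} = \frac{1}{- \frac{35 i \sqrt{134}}{9} + 3096} = \frac{1}{3096 - \frac{35 i \sqrt{134}}{9}}$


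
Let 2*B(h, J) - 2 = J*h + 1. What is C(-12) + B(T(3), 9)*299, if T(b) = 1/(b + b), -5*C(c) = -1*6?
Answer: 13479/20 ≈ 673.95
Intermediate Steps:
C(c) = 6/5 (C(c) = -(-1)*6/5 = -⅕*(-6) = 6/5)
T(b) = 1/(2*b)
B(h, J) = 3/2 + J*h/2 (B(h, J) = 1 + (J*h + 1)/2 = 1 + (1 + J*h)/2 = 1 + (½ + J*h/2) = 3/2 + J*h/2)
C(-12) + B(T(3), 9)*299 = 6/5 + (3/2 + (½)*9*((½)/3))*299 = 6/5 + (3/2 + (½)*9*((½)*(⅓)))*299 = 6/5 + (3/2 + (½)*9*(⅙))*299 = 6/5 + (3/2 + ¾)*299 = 6/5 + (9/4)*299 = 6/5 + 2691/4 = 13479/20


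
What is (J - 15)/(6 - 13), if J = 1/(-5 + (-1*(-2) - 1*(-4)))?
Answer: 2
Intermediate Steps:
J = 1 (J = 1/(-5 + (2 + 4)) = 1/(-5 + 6) = 1/1 = 1)
(J - 15)/(6 - 13) = (1 - 15)/(6 - 13) = -14/(-7) = -⅐*(-14) = 2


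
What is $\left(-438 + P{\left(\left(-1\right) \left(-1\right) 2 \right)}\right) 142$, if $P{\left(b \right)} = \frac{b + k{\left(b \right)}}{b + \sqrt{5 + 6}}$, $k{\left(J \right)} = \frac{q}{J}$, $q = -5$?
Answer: $- \frac{435230}{7} - \frac{71 \sqrt{11}}{7} \approx -62209.0$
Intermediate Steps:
$k{\left(J \right)} = - \frac{5}{J}$
$P{\left(b \right)} = \frac{b - \frac{5}{b}}{b + \sqrt{11}}$ ($P{\left(b \right)} = \frac{b - \frac{5}{b}}{b + \sqrt{5 + 6}} = \frac{b - \frac{5}{b}}{b + \sqrt{11}}$)
$\left(-438 + P{\left(\left(-1\right) \left(-1\right) 2 \right)}\right) 142 = \left(-438 + \frac{-5 + \left(\left(-1\right) \left(-1\right) 2\right)^{2}}{\left(-1\right) \left(-1\right) 2 \left(\left(-1\right) \left(-1\right) 2 + \sqrt{11}\right)}\right) 142 = \left(-438 + \frac{-5 + \left(1 \cdot 2\right)^{2}}{1 \cdot 2 \left(1 \cdot 2 + \sqrt{11}\right)}\right) 142 = \left(-438 + \frac{-5 + 2^{2}}{2 \left(2 + \sqrt{11}\right)}\right) 142 = \left(-438 + \frac{-5 + 4}{2 \left(2 + \sqrt{11}\right)}\right) 142 = \left(-438 + \frac{1}{2} \frac{1}{2 + \sqrt{11}} \left(-1\right)\right) 142 = \left(-438 - \frac{1}{2 \left(2 + \sqrt{11}\right)}\right) 142 = -62196 - \frac{71}{2 + \sqrt{11}}$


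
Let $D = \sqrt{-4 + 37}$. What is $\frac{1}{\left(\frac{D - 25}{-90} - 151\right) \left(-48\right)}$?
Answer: $\frac{203475}{1472073536} - \frac{15 \sqrt{33}}{1472073536} \approx 0.00013816$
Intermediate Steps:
$D = \sqrt{33} \approx 5.7446$
$\frac{1}{\left(\frac{D - 25}{-90} - 151\right) \left(-48\right)} = \frac{1}{\left(\frac{\sqrt{33} - 25}{-90} - 151\right) \left(-48\right)} = \frac{1}{\left(\left(\sqrt{33} - 25\right) \left(- \frac{1}{90}\right) - 151\right) \left(-48\right)} = \frac{1}{\left(\left(-25 + \sqrt{33}\right) \left(- \frac{1}{90}\right) - 151\right) \left(-48\right)} = \frac{1}{\left(\left(\frac{5}{18} - \frac{\sqrt{33}}{90}\right) - 151\right) \left(-48\right)} = \frac{1}{\left(- \frac{2713}{18} - \frac{\sqrt{33}}{90}\right) \left(-48\right)} = \frac{1}{\frac{21704}{3} + \frac{8 \sqrt{33}}{15}}$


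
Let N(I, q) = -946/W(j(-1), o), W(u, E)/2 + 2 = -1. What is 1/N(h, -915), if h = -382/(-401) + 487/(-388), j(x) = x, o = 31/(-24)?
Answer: 3/473 ≈ 0.0063425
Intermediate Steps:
o = -31/24 (o = 31*(-1/24) = -31/24 ≈ -1.2917)
h = -47071/155588 (h = -382*(-1/401) + 487*(-1/388) = 382/401 - 487/388 = -47071/155588 ≈ -0.30254)
W(u, E) = -6 (W(u, E) = -4 + 2*(-1) = -4 - 2 = -6)
N(I, q) = 473/3 (N(I, q) = -946/(-6) = -946*(-⅙) = 473/3)
1/N(h, -915) = 1/(473/3) = 3/473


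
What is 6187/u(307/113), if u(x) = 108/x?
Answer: 1899409/12204 ≈ 155.64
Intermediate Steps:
6187/u(307/113) = 6187/((108/((307/113)))) = 6187/((108/((307*(1/113))))) = 6187/((108/(307/113))) = 6187/((108*(113/307))) = 6187/(12204/307) = 6187*(307/12204) = 1899409/12204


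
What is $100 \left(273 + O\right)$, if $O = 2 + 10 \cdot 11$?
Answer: $38500$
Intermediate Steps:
$O = 112$ ($O = 2 + 110 = 112$)
$100 \left(273 + O\right) = 100 \left(273 + 112\right) = 100 \cdot 385 = 38500$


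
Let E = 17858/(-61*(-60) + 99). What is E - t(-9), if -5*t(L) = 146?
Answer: 638104/18795 ≈ 33.951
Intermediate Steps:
t(L) = -146/5 (t(L) = -1/5*146 = -146/5)
E = 17858/3759 (E = 17858/(3660 + 99) = 17858/3759 ≈ 4.7507)
E - t(-9) = 17858/3759 - 1*(-146/5) = 17858/3759 + 146/5 = 638104/18795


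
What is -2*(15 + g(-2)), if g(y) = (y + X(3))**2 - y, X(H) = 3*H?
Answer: -132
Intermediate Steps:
g(y) = (9 + y)**2 - y (g(y) = (y + 3*3)**2 - y = (y + 9)**2 - y = (9 + y)**2 - y)
-2*(15 + g(-2)) = -2*(15 + ((9 - 2)**2 - 1*(-2))) = -2*(15 + (7**2 + 2)) = -2*(15 + (49 + 2)) = -2*(15 + 51) = -2*66 = -132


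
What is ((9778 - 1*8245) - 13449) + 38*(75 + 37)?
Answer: -7660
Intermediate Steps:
((9778 - 1*8245) - 13449) + 38*(75 + 37) = ((9778 - 8245) - 13449) + 38*112 = (1533 - 13449) + 4256 = -11916 + 4256 = -7660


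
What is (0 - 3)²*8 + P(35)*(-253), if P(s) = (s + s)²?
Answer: -1239628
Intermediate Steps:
P(s) = 4*s² (P(s) = (2*s)² = 4*s²)
(0 - 3)²*8 + P(35)*(-253) = (0 - 3)²*8 + (4*35²)*(-253) = (-3)²*8 + (4*1225)*(-253) = 9*8 + 4900*(-253) = 72 - 1239700 = -1239628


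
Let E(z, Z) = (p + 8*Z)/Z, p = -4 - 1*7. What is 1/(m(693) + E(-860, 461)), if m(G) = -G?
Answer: -461/315796 ≈ -0.0014598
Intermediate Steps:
p = -11 (p = -4 - 7 = -11)
E(z, Z) = (-11 + 8*Z)/Z
1/(m(693) + E(-860, 461)) = 1/(-1*693 + (8 - 11/461)) = 1/(-693 + (8 - 11*1/461)) = 1/(-693 + (8 - 11/461)) = 1/(-693 + 3677/461) = 1/(-315796/461) = -461/315796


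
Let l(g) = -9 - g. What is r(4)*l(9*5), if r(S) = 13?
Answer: -702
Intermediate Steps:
r(4)*l(9*5) = 13*(-9 - 9*5) = 13*(-9 - 1*45) = 13*(-9 - 45) = 13*(-54) = -702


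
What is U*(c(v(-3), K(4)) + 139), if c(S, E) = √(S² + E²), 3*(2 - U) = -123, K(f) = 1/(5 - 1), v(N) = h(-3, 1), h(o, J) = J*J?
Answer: 5977 + 43*√17/4 ≈ 6021.3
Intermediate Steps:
h(o, J) = J²
v(N) = 1 (v(N) = 1² = 1)
K(f) = ¼ (K(f) = 1/4 = ¼)
U = 43 (U = 2 - ⅓*(-123) = 2 + 41 = 43)
c(S, E) = √(E² + S²)
U*(c(v(-3), K(4)) + 139) = 43*(√((¼)² + 1²) + 139) = 43*(√(1/16 + 1) + 139) = 43*(√(17/16) + 139) = 43*(√17/4 + 139) = 43*(139 + √17/4) = 5977 + 43*√17/4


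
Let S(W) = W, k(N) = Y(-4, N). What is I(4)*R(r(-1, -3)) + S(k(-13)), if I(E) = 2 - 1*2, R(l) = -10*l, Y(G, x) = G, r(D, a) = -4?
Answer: -4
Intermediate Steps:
k(N) = -4
I(E) = 0 (I(E) = 2 - 2 = 0)
I(4)*R(r(-1, -3)) + S(k(-13)) = 0*(-10*(-4)) - 4 = 0*40 - 4 = 0 - 4 = -4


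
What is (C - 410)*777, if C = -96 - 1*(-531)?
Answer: 19425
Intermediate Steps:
C = 435 (C = -96 + 531 = 435)
(C - 410)*777 = (435 - 410)*777 = 25*777 = 19425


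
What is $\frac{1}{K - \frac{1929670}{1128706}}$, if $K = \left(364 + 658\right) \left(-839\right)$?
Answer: $- \frac{564353}{483909959509} \approx -1.1662 \cdot 10^{-6}$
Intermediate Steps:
$K = -857458$ ($K = 1022 \left(-839\right) = -857458$)
$\frac{1}{K - \frac{1929670}{1128706}} = \frac{1}{-857458 - \frac{1929670}{1128706}} = \frac{1}{-857458 - \frac{964835}{564353}} = \frac{1}{- \frac{483909959509}{564353}} = - \frac{564353}{483909959509}$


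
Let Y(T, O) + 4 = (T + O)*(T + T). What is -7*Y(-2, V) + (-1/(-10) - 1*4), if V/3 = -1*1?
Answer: -1159/10 ≈ -115.90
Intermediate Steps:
V = -3 (V = 3*(-1*1) = 3*(-1) = -3)
Y(T, O) = -4 + 2*T*(O + T) (Y(T, O) = -4 + (T + O)*(T + T) = -4 + (O + T)*(2*T) = -4 + 2*T*(O + T))
-7*Y(-2, V) + (-1/(-10) - 1*4) = -7*(-4 + 2*(-2)² + 2*(-3)*(-2)) + (-1/(-10) - 1*4) = -7*(-4 + 2*4 + 12) + (-1*(-⅒) - 4) = -7*(-4 + 8 + 12) + (⅒ - 4) = -7*16 - 39/10 = -112 - 39/10 = -1159/10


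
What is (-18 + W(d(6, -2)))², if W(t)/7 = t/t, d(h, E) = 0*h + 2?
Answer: 121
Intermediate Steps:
d(h, E) = 2 (d(h, E) = 0 + 2 = 2)
W(t) = 7 (W(t) = 7*(t/t) = 7*1 = 7)
(-18 + W(d(6, -2)))² = (-18 + 7)² = (-11)² = 121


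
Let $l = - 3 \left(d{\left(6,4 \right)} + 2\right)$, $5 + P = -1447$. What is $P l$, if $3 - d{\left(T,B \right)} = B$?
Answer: $4356$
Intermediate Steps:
$P = -1452$ ($P = -5 - 1447 = -1452$)
$d{\left(T,B \right)} = 3 - B$
$l = -3$ ($l = - 3 \left(\left(3 - 4\right) + 2\right) = - 3 \left(-1 + 2\right) = \left(-3\right) 1 = -3$)
$P l = \left(-1452\right) \left(-3\right) = 4356$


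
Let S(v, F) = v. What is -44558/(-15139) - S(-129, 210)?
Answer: 1997489/15139 ≈ 131.94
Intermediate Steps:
-44558/(-15139) - S(-129, 210) = -44558/(-15139) - 1*(-129) = -44558*(-1/15139) + 129 = 44558/15139 + 129 = 1997489/15139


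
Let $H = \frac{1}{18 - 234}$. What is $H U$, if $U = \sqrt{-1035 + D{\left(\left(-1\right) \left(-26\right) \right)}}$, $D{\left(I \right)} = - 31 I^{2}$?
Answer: $- \frac{i \sqrt{21991}}{216} \approx - 0.68654 i$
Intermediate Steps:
$H = - \frac{1}{216}$ ($H = \frac{1}{-216} = - \frac{1}{216} \approx -0.0046296$)
$U = i \sqrt{21991}$ ($U = \sqrt{-1035 - 31 \left(\left(-1\right) \left(-26\right)\right)^{2}} = \sqrt{-1035 - 31 \cdot 26^{2}} = \sqrt{-1035 - 20956} = \sqrt{-21991} = i \sqrt{21991} \approx 148.29 i$)
$H U = - \frac{i \sqrt{21991}}{216}$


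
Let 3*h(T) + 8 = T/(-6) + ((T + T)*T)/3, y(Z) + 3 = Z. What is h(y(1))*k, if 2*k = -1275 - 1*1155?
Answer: 2025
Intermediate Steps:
y(Z) = -3 + Z
h(T) = -8/3 - T/18 + 2*T²/9 (h(T) = -8/3 + (T/(-6) + ((T + T)*T)/3)/3 = -8/3 + (T*(-⅙) + ((2*T)*T)*(⅓))/3 = -8/3 + (-T/6 + (2*T²)*(⅓))/3 = -8/3 + (-T/6 + 2*T²/3)/3 = -8/3 + (-T/18 + 2*T²/9) = -8/3 - T/18 + 2*T²/9)
k = -1215 (k = (-1275 - 1*1155)/2 = (-1275 - 1155)/2 = (½)*(-2430) = -1215)
h(y(1))*k = (-8/3 - (-3 + 1)/18 + 2*(-3 + 1)²/9)*(-1215) = (-8/3 - 1/18*(-2) + (2/9)*(-2)²)*(-1215) = (-8/3 + ⅑ + (2/9)*4)*(-1215) = (-8/3 + ⅑ + 8/9)*(-1215) = -5/3*(-1215) = 2025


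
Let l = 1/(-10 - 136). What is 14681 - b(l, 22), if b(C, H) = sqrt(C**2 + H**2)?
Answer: 14681 - sqrt(10316945)/146 ≈ 14659.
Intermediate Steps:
l = -1/146 (l = 1/(-146) = -1/146 ≈ -0.0068493)
14681 - b(l, 22) = 14681 - sqrt((-1/146)**2 + 22**2) = 14681 - sqrt(1/21316 + 484) = 14681 - sqrt(10316945/21316) = 14681 - sqrt(10316945)/146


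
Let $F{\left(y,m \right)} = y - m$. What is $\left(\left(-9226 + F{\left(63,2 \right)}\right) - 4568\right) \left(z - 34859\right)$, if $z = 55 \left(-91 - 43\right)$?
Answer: $579930857$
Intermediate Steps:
$z = -7370$ ($z = 55 \left(-91 - 43\right) = 55 \left(-134\right) = -7370$)
$\left(\left(-9226 + F{\left(63,2 \right)}\right) - 4568\right) \left(z - 34859\right) = \left(\left(-9226 + \left(63 - 2\right)\right) - 4568\right) \left(-7370 - 34859\right) = \left(\left(-9226 + \left(63 - 2\right)\right) - 4568\right) \left(-42229\right) = \left(\left(-9226 + 61\right) - 4568\right) \left(-42229\right) = \left(-9165 - 4568\right) \left(-42229\right) = \left(-13733\right) \left(-42229\right) = 579930857$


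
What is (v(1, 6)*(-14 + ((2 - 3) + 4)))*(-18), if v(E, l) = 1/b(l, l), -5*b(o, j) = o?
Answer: -165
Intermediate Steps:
b(o, j) = -o/5
v(E, l) = -5/l (v(E, l) = 1/(-l/5) = -5/l)
(v(1, 6)*(-14 + ((2 - 3) + 4)))*(-18) = ((-5/6)*(-14 + ((2 - 3) + 4)))*(-18) = ((-5*⅙)*(-14 + (-1 + 4)))*(-18) = -5*(-14 + 3)/6*(-18) = -⅚*(-11)*(-18) = (55/6)*(-18) = -165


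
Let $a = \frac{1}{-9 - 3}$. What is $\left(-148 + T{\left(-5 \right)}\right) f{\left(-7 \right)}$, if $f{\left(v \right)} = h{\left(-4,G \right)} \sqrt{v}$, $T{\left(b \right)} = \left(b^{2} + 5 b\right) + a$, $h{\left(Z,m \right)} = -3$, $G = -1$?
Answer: $\frac{1777 i \sqrt{7}}{4} \approx 1175.4 i$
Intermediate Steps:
$a = - \frac{1}{12}$ ($a = \frac{1}{-12} = - \frac{1}{12} \approx -0.083333$)
$T{\left(b \right)} = - \frac{1}{12} + b^{2} + 5 b$ ($T{\left(b \right)} = \left(b^{2} + 5 b\right) - \frac{1}{12} = - \frac{1}{12} + b^{2} + 5 b$)
$f{\left(v \right)} = - 3 \sqrt{v}$
$\left(-148 + T{\left(-5 \right)}\right) f{\left(-7 \right)} = \left(-148 + \left(- \frac{1}{12} + \left(-5\right)^{2} + 5 \left(-5\right)\right)\right) \left(- 3 \sqrt{-7}\right) = \left(-148 - \frac{1}{12}\right) \left(- 3 i \sqrt{7}\right) = - \frac{1777 \left(- 3 i \sqrt{7}\right)}{12} = \frac{1777 i \sqrt{7}}{4}$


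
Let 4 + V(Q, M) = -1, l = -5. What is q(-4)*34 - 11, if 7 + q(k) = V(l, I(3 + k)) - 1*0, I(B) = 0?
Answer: -419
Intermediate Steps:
V(Q, M) = -5 (V(Q, M) = -4 - 1 = -5)
q(k) = -12 (q(k) = -7 + (-5 - 1*0) = -7 + (-5 + 0) = -7 - 5 = -12)
q(-4)*34 - 11 = -12*34 - 11 = -408 - 11 = -419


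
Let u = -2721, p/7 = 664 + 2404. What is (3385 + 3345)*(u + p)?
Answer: 126221150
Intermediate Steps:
p = 21476 (p = 7*(664 + 2404) = 7*3068 = 21476)
(3385 + 3345)*(u + p) = (3385 + 3345)*(-2721 + 21476) = 6730*18755 = 126221150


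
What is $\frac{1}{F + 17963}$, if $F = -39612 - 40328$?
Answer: $- \frac{1}{61977} \approx -1.6135 \cdot 10^{-5}$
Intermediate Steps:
$F = -79940$ ($F = -39612 - 40328 = -79940$)
$\frac{1}{F + 17963} = \frac{1}{-79940 + 17963} = \frac{1}{-61977} = - \frac{1}{61977}$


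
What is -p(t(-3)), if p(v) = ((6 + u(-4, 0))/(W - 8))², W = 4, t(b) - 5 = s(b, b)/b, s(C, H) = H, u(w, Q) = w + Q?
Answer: -¼ ≈ -0.25000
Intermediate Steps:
u(w, Q) = Q + w
t(b) = 6 (t(b) = 5 + b/b = 5 + 1 = 6)
p(v) = ¼ (p(v) = ((6 + (0 - 4))/(4 - 8))² = ((6 - 4)/(-4))² = (2*(-¼))² = (-½)² = ¼)
-p(t(-3)) = -1*¼ = -¼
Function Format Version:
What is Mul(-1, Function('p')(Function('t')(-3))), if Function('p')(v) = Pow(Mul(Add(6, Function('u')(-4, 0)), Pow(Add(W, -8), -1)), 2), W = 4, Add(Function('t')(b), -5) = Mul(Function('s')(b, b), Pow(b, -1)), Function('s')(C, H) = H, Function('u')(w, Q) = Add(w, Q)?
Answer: Rational(-1, 4) ≈ -0.25000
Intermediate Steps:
Function('u')(w, Q) = Add(Q, w)
Function('t')(b) = 6 (Function('t')(b) = Add(5, Mul(b, Pow(b, -1))) = Add(5, 1) = 6)
Function('p')(v) = Rational(1, 4) (Function('p')(v) = Pow(Mul(Add(6, Add(0, -4)), Pow(Add(4, -8), -1)), 2) = Pow(Mul(Add(6, -4), Pow(-4, -1)), 2) = Pow(Mul(2, Rational(-1, 4)), 2) = Pow(Rational(-1, 2), 2) = Rational(1, 4))
Mul(-1, Function('p')(Function('t')(-3))) = Mul(-1, Rational(1, 4)) = Rational(-1, 4)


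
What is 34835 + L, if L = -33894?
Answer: 941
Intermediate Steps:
34835 + L = 34835 - 33894 = 941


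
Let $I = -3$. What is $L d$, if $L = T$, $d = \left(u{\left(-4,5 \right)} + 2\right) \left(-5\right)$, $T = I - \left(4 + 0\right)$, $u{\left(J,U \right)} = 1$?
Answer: $105$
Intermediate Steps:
$T = -7$ ($T = -3 - \left(4 + 0\right) = -3 - 4 = -7$)
$d = -15$ ($d = \left(1 + 2\right) \left(-5\right) = 3 \left(-5\right) = -15$)
$L = -7$
$L d = \left(-7\right) \left(-15\right) = 105$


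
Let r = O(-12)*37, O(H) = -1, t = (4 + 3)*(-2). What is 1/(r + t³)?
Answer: -1/2781 ≈ -0.00035958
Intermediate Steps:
t = -14 (t = 7*(-2) = -14)
r = -37 (r = -1*37 = -37)
1/(r + t³) = 1/(-37 + (-14)³) = 1/(-37 - 2744) = 1/(-2781) = -1/2781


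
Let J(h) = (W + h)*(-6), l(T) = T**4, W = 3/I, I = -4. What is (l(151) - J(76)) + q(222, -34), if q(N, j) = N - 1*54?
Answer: 1039772441/2 ≈ 5.1989e+8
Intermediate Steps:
W = -3/4 (W = 3/(-4) = 3*(-1/4) = -3/4 ≈ -0.75000)
J(h) = 9/2 - 6*h (J(h) = (-3/4 + h)*(-6) = 9/2 - 6*h)
q(N, j) = -54 + N (q(N, j) = N - 54 = -54 + N)
(l(151) - J(76)) + q(222, -34) = (151**4 - (9/2 - 6*76)) + (-54 + 222) = (519885601 - (9/2 - 456)) + 168 = (519885601 - 1*(-903/2)) + 168 = (519885601 + 903/2) + 168 = 1039772105/2 + 168 = 1039772441/2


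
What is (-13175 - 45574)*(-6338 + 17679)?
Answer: -666272409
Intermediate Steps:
(-13175 - 45574)*(-6338 + 17679) = -58749*11341 = -666272409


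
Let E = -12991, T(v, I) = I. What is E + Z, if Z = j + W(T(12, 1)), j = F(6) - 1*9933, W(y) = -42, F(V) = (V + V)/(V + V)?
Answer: -22965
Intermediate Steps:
F(V) = 1 (F(V) = (2*V)/((2*V)) = (2*V)*(1/(2*V)) = 1)
j = -9932 (j = 1 - 1*9933 = 1 - 9933 = -9932)
Z = -9974 (Z = -9932 - 42 = -9974)
E + Z = -12991 - 9974 = -22965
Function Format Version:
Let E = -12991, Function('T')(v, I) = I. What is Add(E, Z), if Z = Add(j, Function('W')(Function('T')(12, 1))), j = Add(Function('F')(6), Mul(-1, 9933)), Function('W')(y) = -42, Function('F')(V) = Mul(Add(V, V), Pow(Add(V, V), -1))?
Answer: -22965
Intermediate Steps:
Function('F')(V) = 1 (Function('F')(V) = Mul(Mul(2, V), Pow(Mul(2, V), -1)) = Mul(Mul(2, V), Mul(Rational(1, 2), Pow(V, -1))) = 1)
j = -9932 (j = Add(1, Mul(-1, 9933)) = Add(1, -9933) = -9932)
Z = -9974 (Z = Add(-9932, -42) = -9974)
Add(E, Z) = Add(-12991, -9974) = -22965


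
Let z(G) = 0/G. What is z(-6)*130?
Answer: 0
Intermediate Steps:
z(G) = 0
z(-6)*130 = 0*130 = 0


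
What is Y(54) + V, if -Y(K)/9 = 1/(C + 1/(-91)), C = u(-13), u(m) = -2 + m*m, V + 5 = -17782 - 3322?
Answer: -320773183/15196 ≈ -21109.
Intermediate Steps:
V = -21109 (V = -5 + (-17782 - 3322) = -5 - 21104 = -21109)
u(m) = -2 + m²
C = 167 (C = -2 + (-13)² = -2 + 169 = 167)
Y(K) = -819/15196 (Y(K) = -9/(167 + 1/(-91)) = -9/(167 - 1/91) = -9/15196/91 = -9*91/15196 = -819/15196)
Y(54) + V = -819/15196 - 21109 = -320773183/15196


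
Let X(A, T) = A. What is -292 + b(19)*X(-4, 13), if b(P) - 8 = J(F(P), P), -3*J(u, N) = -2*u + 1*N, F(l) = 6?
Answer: -944/3 ≈ -314.67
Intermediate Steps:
J(u, N) = -N/3 + 2*u/3 (J(u, N) = -(-2*u + 1*N)/3 = -(-2*u + N)/3 = -(N - 2*u)/3 = -N/3 + 2*u/3)
b(P) = 12 - P/3 (b(P) = 8 + (-P/3 + (⅔)*6) = 8 + (-P/3 + 4) = 8 + (4 - P/3) = 12 - P/3)
-292 + b(19)*X(-4, 13) = -292 + (12 - ⅓*19)*(-4) = -292 + (12 - 19/3)*(-4) = -292 + (17/3)*(-4) = -292 - 68/3 = -944/3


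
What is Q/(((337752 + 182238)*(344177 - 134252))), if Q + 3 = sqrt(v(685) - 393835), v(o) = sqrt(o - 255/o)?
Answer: -1/36386300250 + I*sqrt(7391889115 - 137*sqrt(12849778))/14954769402750 ≈ -2.7483e-11 + 5.7489e-9*I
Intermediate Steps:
Q = -3 + sqrt(-393835 + sqrt(12849778)/137) (Q = -3 + sqrt(sqrt(685 - 255/685) - 393835) = -3 + sqrt(sqrt(685 - 255*1/685) - 393835) = -3 + sqrt(sqrt(685 - 51/137) - 393835) = -3 + sqrt(sqrt(93794/137) - 393835) = -3 + sqrt(sqrt(12849778)/137 - 393835) = -3 + sqrt(-393835 + sqrt(12849778)/137) ≈ -3.0 + 627.54*I)
Q/(((337752 + 182238)*(344177 - 134252))) = (-3 + I*sqrt(7391889115 - 137*sqrt(12849778))/137)/(((337752 + 182238)*(344177 - 134252))) = (-3 + I*sqrt(7391889115 - 137*sqrt(12849778))/137)/((519990*209925)) = (-3 + I*sqrt(7391889115 - 137*sqrt(12849778))/137)/109158900750 = (-3 + I*sqrt(7391889115 - 137*sqrt(12849778))/137)*(1/109158900750) = -1/36386300250 + I*sqrt(7391889115 - 137*sqrt(12849778))/14954769402750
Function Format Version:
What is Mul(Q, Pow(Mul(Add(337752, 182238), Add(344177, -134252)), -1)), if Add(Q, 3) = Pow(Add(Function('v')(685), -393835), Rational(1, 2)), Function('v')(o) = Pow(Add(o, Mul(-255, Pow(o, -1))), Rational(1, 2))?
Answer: Add(Rational(-1, 36386300250), Mul(Rational(1, 14954769402750), I, Pow(Add(7391889115, Mul(-137, Pow(12849778, Rational(1, 2)))), Rational(1, 2)))) ≈ Add(-2.7483e-11, Mul(5.7489e-9, I))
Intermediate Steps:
Q = Add(-3, Pow(Add(-393835, Mul(Rational(1, 137), Pow(12849778, Rational(1, 2)))), Rational(1, 2))) (Q = Add(-3, Pow(Add(Pow(Add(685, Mul(-255, Pow(685, -1))), Rational(1, 2)), -393835), Rational(1, 2))) = Add(-3, Pow(Add(Pow(Add(685, Mul(-255, Rational(1, 685))), Rational(1, 2)), -393835), Rational(1, 2))) = Add(-3, Pow(Add(Pow(Add(685, Rational(-51, 137)), Rational(1, 2)), -393835), Rational(1, 2))) = Add(-3, Pow(Add(Pow(Rational(93794, 137), Rational(1, 2)), -393835), Rational(1, 2))) = Add(-3, Pow(Add(Mul(Rational(1, 137), Pow(12849778, Rational(1, 2))), -393835), Rational(1, 2))) = Add(-3, Pow(Add(-393835, Mul(Rational(1, 137), Pow(12849778, Rational(1, 2)))), Rational(1, 2))) ≈ Add(-3.0000, Mul(627.54, I)))
Mul(Q, Pow(Mul(Add(337752, 182238), Add(344177, -134252)), -1)) = Mul(Add(-3, Mul(Rational(1, 137), I, Pow(Add(7391889115, Mul(-137, Pow(12849778, Rational(1, 2)))), Rational(1, 2)))), Pow(Mul(Add(337752, 182238), Add(344177, -134252)), -1)) = Mul(Add(-3, Mul(Rational(1, 137), I, Pow(Add(7391889115, Mul(-137, Pow(12849778, Rational(1, 2)))), Rational(1, 2)))), Pow(Mul(519990, 209925), -1)) = Mul(Add(-3, Mul(Rational(1, 137), I, Pow(Add(7391889115, Mul(-137, Pow(12849778, Rational(1, 2)))), Rational(1, 2)))), Pow(109158900750, -1)) = Mul(Add(-3, Mul(Rational(1, 137), I, Pow(Add(7391889115, Mul(-137, Pow(12849778, Rational(1, 2)))), Rational(1, 2)))), Rational(1, 109158900750)) = Add(Rational(-1, 36386300250), Mul(Rational(1, 14954769402750), I, Pow(Add(7391889115, Mul(-137, Pow(12849778, Rational(1, 2)))), Rational(1, 2))))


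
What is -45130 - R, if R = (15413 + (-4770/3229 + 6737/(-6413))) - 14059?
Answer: -962518665485/20707577 ≈ -46482.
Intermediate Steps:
R = 27985715475/20707577 (R = (15413 + (-4770*1/3229 + 6737*(-1/6413))) - 14059 = (15413 + (-4770/3229 - 6737/6413)) - 14059 = (15413 - 52343783/20707577) - 14059 = 319113540518/20707577 - 14059 = 27985715475/20707577 ≈ 1351.5)
-45130 - R = -45130 - 1*27985715475/20707577 = -45130 - 27985715475/20707577 = -962518665485/20707577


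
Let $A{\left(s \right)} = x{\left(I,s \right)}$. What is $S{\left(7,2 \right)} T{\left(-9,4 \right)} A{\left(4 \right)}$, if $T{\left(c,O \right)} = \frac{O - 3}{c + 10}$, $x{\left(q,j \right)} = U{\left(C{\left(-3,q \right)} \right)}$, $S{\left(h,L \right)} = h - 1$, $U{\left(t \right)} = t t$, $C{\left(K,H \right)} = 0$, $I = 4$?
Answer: $0$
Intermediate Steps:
$U{\left(t \right)} = t^{2}$
$S{\left(h,L \right)} = -1 + h$
$x{\left(q,j \right)} = 0$ ($x{\left(q,j \right)} = 0^{2} = 0$)
$T{\left(c,O \right)} = \frac{-3 + O}{10 + c}$
$A{\left(s \right)} = 0$
$S{\left(7,2 \right)} T{\left(-9,4 \right)} A{\left(4 \right)} = \left(-1 + 7\right) \frac{-3 + 4}{10 - 9} \cdot 0 = 6 \cdot 1^{-1} \cdot 1 \cdot 0 = 6 \cdot 1 \cdot 1 \cdot 0 = 6 \cdot 1 \cdot 0 = 6 \cdot 0 = 0$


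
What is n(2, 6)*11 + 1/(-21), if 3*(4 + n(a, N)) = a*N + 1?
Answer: 76/21 ≈ 3.6190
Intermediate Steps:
n(a, N) = -11/3 + N*a/3 (n(a, N) = -4 + (a*N + 1)/3 = -4 + (N*a + 1)/3 = -4 + (1 + N*a)/3 = -4 + (⅓ + N*a/3) = -11/3 + N*a/3)
n(2, 6)*11 + 1/(-21) = (-11/3 + (⅓)*6*2)*11 + 1/(-21) = (-11/3 + 4)*11 - 1/21 = (⅓)*11 - 1/21 = 11/3 - 1/21 = 76/21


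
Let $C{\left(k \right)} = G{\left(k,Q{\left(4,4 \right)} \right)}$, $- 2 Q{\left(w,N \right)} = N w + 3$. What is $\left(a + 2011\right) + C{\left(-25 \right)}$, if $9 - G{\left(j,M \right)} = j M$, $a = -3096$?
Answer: $- \frac{2627}{2} \approx -1313.5$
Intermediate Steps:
$Q{\left(w,N \right)} = - \frac{3}{2} - \frac{N w}{2}$ ($Q{\left(w,N \right)} = - \frac{N w + 3}{2} = - \frac{3 + N w}{2} = - \frac{3}{2} - \frac{N w}{2}$)
$G{\left(j,M \right)} = 9 - M j$ ($G{\left(j,M \right)} = 9 - j M = 9 - M j$)
$C{\left(k \right)} = 9 + \frac{19 k}{2}$ ($C{\left(k \right)} = 9 - \left(- \frac{3}{2} - 2 \cdot 4\right) k = 9 - \left(- \frac{3}{2} - 8\right) k = 9 - - \frac{19 k}{2} = 9 + \frac{19 k}{2}$)
$\left(a + 2011\right) + C{\left(-25 \right)} = \left(-3096 + 2011\right) + \left(9 + \frac{19}{2} \left(-25\right)\right) = -1085 + \left(9 - \frac{475}{2}\right) = -1085 - \frac{457}{2} = - \frac{2627}{2}$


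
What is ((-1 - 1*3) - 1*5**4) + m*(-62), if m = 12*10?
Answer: -8069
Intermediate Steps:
m = 120
((-1 - 1*3) - 1*5**4) + m*(-62) = ((-1 - 1*3) - 1*5**4) + 120*(-62) = ((-1 - 3) - 1*625) - 7440 = (-4 - 625) - 7440 = -629 - 7440 = -8069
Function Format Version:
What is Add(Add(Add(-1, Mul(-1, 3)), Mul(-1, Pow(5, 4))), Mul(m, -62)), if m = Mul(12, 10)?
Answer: -8069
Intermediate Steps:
m = 120
Add(Add(Add(-1, Mul(-1, 3)), Mul(-1, Pow(5, 4))), Mul(m, -62)) = Add(Add(Add(-1, Mul(-1, 3)), Mul(-1, Pow(5, 4))), Mul(120, -62)) = Add(Add(Add(-1, -3), Mul(-1, 625)), -7440) = Add(Add(-4, -625), -7440) = Add(-629, -7440) = -8069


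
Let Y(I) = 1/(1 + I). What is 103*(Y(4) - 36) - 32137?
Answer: -179122/5 ≈ -35824.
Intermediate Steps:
103*(Y(4) - 36) - 32137 = 103*(1/(1 + 4) - 36) - 32137 = 103*(1/5 - 36) - 32137 = 103*(⅕ - 36) - 32137 = 103*(-179/5) - 32137 = -18437/5 - 32137 = -179122/5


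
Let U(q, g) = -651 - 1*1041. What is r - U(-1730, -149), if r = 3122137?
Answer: 3123829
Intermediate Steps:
U(q, g) = -1692 (U(q, g) = -651 - 1041 = -1692)
r - U(-1730, -149) = 3122137 - 1*(-1692) = 3122137 + 1692 = 3123829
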